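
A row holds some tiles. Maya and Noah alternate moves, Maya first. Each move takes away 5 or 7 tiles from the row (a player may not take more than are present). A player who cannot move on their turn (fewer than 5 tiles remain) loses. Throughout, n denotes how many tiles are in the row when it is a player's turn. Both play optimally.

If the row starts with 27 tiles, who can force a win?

Noah wins.

Use the standard recursion: the mover loses at a terminal position; elsewhere, the mover wins exactly when some move hands the opponent an L position.
n=0: no move → L
n=1: no move → L
n=2: no move → L
n=3: no move → L
n=4: no move → L
n=5: reaches L-position 0 → W
n=6: reaches L-position 1 → W
n=7: reaches L-position 2 → W
n=8: reaches L-position 3 → W
n=9: reaches L-position 4 → W
n=10: reaches L-position 3 → W
n=11: reaches L-position 4 → W
n=12: only reaches 7(W), 5(W), all W → L
n=13: only reaches 8(W), 6(W), all W → L
n=14: only reaches 9(W), 7(W), all W → L
n=15: only reaches 10(W), 8(W), all W → L
n=16: only reaches 11(W), 9(W), all W → L
n=17: reaches L-position 12 → W
n=18: reaches L-position 13 → W
n=19: reaches L-position 14 → W
n=20: reaches L-position 15 → W
n=21: reaches L-position 16 → W
n=22: reaches L-position 15 → W
n=23: reaches L-position 16 → W
n=24: only reaches 19(W), 17(W), all W → L
n=25: only reaches 20(W), 18(W), all W → L
n=26: only reaches 21(W), 19(W), all W → L
n=27: only reaches 22(W), 20(W), all W → L
The starting position 27 is L: whatever Maya does, the opponent receives a W position.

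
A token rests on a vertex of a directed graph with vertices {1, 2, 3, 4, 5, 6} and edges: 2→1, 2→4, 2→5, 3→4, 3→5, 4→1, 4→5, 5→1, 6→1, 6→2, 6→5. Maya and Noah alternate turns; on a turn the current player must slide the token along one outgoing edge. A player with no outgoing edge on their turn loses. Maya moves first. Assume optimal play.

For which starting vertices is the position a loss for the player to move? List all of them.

Use the standard recursion: the mover loses at a terminal position; elsewhere, the mover wins exactly when some move hands the opponent an L position.
Every edge goes from a vertex to one that appears earlier in the order 1, 5, 4, 2, 3, 6, so processing vertices in that order labels each vertex after all of its successors.
1: no outgoing edge → L
5: →1(L), so W
4: →1(L), so W
2: →1(L), so W
3: →4(W), 5(W) — all W, so L
6: →1(L), so W
The losing starting vertices are exactly the entries labelled L in this table (2 of them).

1, 3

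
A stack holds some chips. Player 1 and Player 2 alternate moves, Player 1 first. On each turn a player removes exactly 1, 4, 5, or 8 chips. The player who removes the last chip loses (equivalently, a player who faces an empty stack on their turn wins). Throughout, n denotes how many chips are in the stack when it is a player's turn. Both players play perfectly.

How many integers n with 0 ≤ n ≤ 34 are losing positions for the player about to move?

8

Use the standard recursion: the mover wins at a terminal position; elsewhere, the mover wins exactly when some move hands the opponent an L position.
n=0: no move; the opponent has just taken the last chip and therefore loses → W
n=1: L (sole option 0(W) is W)
n=2: W (go to 1, an L position)
n=3: L (sole option 2(W) is W)
n=4: W (go to 3, an L position)
n=5: W (go to 1, an L position)
n=6: W (go to 1, an L position)
n=7: W (go to 3, an L position)
n=8: W (go to 3, an L position)
n=9: W (go to 1, an L position)
n=10: L (options 9(W), 6(W), 5(W), 2(W) are all W)
n=11: W (go to 10, an L position)
n=12: L (options 11(W), 8(W), 7(W), 4(W) are all W)
n=13: W (go to 12, an L position)
n=14: W (go to 10, an L position)
n=15: W (go to 10, an L position)
n=16: W (go to 12, an L position)
n=17: W (go to 12, an L position)
n=18: W (go to 10, an L position)
n=19: L (options 18(W), 15(W), 14(W), 11(W) are all W)
n=20: W (go to 19, an L position)
n=21: L (options 20(W), 17(W), 16(W), 13(W) are all W)
n=22: W (go to 21, an L position)
n=23: W (go to 19, an L position)
n=24: W (go to 19, an L position)
n=25: W (go to 21, an L position)
n=26: W (go to 21, an L position)
n=27: W (go to 19, an L position)
n=28: L (options 27(W), 24(W), 23(W), 20(W) are all W)
n=29: W (go to 28, an L position)
n=30: L (options 29(W), 26(W), 25(W), 22(W) are all W)
n=31: W (go to 30, an L position)
n=32: W (go to 28, an L position)
n=33: W (go to 28, an L position)
n=34: W (go to 30, an L position)
L entries with 0 ≤ n ≤ 34: n = 1, 3, 10, 12, 19, 21, 28, 30; that makes 8.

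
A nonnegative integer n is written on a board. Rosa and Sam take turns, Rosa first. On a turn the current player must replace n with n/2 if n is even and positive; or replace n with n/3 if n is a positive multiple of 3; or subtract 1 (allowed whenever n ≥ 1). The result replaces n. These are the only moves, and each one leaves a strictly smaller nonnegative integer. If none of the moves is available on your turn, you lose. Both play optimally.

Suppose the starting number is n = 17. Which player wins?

Build the W/L table. Terminal = L. A non-terminal position is W if it has a move to some L; otherwise it is L.
n=0: no move → L
n=1: reaches L-position 0 → W
n=2: only reaches 1(W), which is W → L
n=3: reaches L-position 2 → W
n=4: reaches L-position 2 → W
n=5: only reaches 4(W), which is W → L
n=6: reaches L-position 2 → W
n=7: only reaches 6(W), which is W → L
n=8: reaches L-position 7 → W
n=9: only reaches 3(W), 8(W), all W → L
n=10: reaches L-position 5 → W
n=11: only reaches 10(W), which is W → L
n=12: reaches L-position 11 → W
n=13: only reaches 12(W), which is W → L
n=14: reaches L-position 7 → W
n=15: reaches L-position 5 → W
n=16: only reaches 8(W), 15(W), all W → L
n=17: reaches L-position 16 → W
The starting position 17 is W: Rosa should move to 16, handing over an L position.

Rosa wins.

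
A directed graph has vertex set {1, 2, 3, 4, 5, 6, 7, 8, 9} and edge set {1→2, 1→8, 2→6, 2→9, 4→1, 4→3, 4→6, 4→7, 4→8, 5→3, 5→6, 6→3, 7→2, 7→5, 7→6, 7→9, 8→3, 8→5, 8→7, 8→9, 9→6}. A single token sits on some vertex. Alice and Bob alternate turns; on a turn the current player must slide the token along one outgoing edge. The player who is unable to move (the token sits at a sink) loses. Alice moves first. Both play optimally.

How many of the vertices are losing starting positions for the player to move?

3

Classify positions by backward induction: terminal positions (no move available) are L. From any other position, the mover wins iff some move reaches an L.
Every edge goes from a vertex to one that appears earlier in the order 3, 6, 5, 9, 2, 7, 8, 1, 4, so processing vertices in that order labels each vertex after all of its successors.
3: no outgoing edge → L
6: can move to 3, which is L ⇒ W
5: can move to 3, which is L ⇒ W
9: the only move is to 6(W), a W ⇒ L
2: can move to 9, which is L ⇒ W
7: can move to 9, which is L ⇒ W
8: can move to 9, which is L ⇒ W
1: moves to 8(W), 2(W); every one is W ⇒ L
4: can move to 1, which is L ⇒ W
The L vertices are 1, 3, 9; that is 3 in all.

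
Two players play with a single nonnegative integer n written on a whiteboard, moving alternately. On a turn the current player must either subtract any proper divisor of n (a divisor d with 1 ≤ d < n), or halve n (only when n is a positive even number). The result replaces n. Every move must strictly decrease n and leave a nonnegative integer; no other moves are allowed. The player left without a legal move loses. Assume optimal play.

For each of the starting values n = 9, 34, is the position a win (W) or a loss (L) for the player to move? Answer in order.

9: L, 34: W

Use the standard recursion: the mover loses at a terminal position; elsewhere, the mover wins exactly when some move hands the opponent an L position.
n=0: no move → L
n=1: no move → L
n=2: reaches L-position 1 → W
n=3: only reaches 2(W), which is W → L
n=4: reaches L-position 3 → W
n=5: only reaches 4(W), which is W → L
n=6: reaches L-position 3 → W
n=7: only reaches 6(W), which is W → L
n=8: reaches L-position 7 → W
n=9: only reaches 6(W), 8(W), all W → L
n=10: reaches L-position 5 → W
n=11: only reaches 10(W), which is W → L
n=12: reaches L-position 9 → W
n=13: only reaches 12(W), which is W → L
n=14: reaches L-position 7 → W
n=15: only reaches 10(W), 12(W), 14(W), all W → L
n=16: reaches L-position 15 → W
n=17: only reaches 16(W), which is W → L
n=18: reaches L-position 9 → W
n=19: only reaches 18(W), which is W → L
n=20: reaches L-position 15 → W
n=21: only reaches 14(W), 18(W), 20(W), all W → L
n=22: reaches L-position 11 → W
n=23: only reaches 22(W), which is W → L
n=24: reaches L-position 21 → W
n=25: only reaches 20(W), 24(W), all W → L
n=26: reaches L-position 13 → W
n=27: only reaches 18(W), 24(W), 26(W), all W → L
n=28: reaches L-position 21 → W
n=29: only reaches 28(W), which is W → L
n=30: reaches L-position 15 → W
n=31: only reaches 30(W), which is W → L
n=32: reaches L-position 31 → W
n=33: only reaches 22(W), 30(W), 32(W), all W → L
n=34: reaches L-position 17 → W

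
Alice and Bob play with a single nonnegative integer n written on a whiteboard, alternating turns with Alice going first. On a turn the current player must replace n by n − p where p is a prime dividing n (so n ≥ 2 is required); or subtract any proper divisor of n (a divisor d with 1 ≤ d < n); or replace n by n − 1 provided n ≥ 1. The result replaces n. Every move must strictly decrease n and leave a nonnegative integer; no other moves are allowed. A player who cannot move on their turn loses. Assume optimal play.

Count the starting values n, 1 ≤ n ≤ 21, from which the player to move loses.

Positions with no move are L. A position that does have a move is losing for the player to move precisely when every available move leads to a winning position for the opponent. Fill in the labels:
n=0: no move → L
n=1: →0(L), so W
n=2: →0(L), so W
n=3: →0(L), so W
n=4: →2(W), 3(W) — all W, so L
n=5: →0(L), so W
n=6: →4(L), so W
n=7: →0(L), so W
n=8: →4(L), so W
n=9: →6(W), 8(W) — all W, so L
n=10: →9(L), so W
n=11: →0(L), so W
n=12: →9(L), so W
n=13: →0(L), so W
n=14: →7(W), 12(W), 13(W) — all W, so L
n=15: →14(L), so W
n=16: →14(L), so W
n=17: →0(L), so W
n=18: →9(L), so W
n=19: →0(L), so W
n=20: →10(W), 15(W), 16(W), 18(W), 19(W) — all W, so L
n=21: →14(L), so W
L entries with 1 ≤ n ≤ 21 (n=0 is outside the asked range and is not counted): n = 4, 9, 14, 20; that makes 4.

4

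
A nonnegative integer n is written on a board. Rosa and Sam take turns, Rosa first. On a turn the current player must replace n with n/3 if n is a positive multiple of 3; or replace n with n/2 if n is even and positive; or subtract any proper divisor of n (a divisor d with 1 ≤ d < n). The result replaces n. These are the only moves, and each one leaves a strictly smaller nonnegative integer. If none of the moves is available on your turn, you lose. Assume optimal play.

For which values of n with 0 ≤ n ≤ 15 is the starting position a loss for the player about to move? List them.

Label each position W (a win for the player to move) or L (a loss). A position with no legal move is L; any other position is W exactly when some move reaches an L, and L when every move reaches a W.
n=0: no move → L
n=1: no move → L
n=2: can move to 1, which is L ⇒ W
n=3: can move to 1, which is L ⇒ W
n=4: moves to 2(W), 3(W); every one is W ⇒ L
n=5: can move to 4, which is L ⇒ W
n=6: can move to 4, which is L ⇒ W
n=7: the only move is to 6(W), a W ⇒ L
n=8: can move to 4, which is L ⇒ W
n=9: moves to 3(W), 6(W), 8(W); every one is W ⇒ L
n=10: can move to 9, which is L ⇒ W
n=11: the only move is to 10(W), a W ⇒ L
n=12: can move to 4, which is L ⇒ W
n=13: the only move is to 12(W), a W ⇒ L
n=14: can move to 7, which is L ⇒ W
n=15: moves to 5(W), 10(W), 12(W), 14(W); every one is W ⇒ L
Reading off the rows marked L gives the requested list; there are 8 such values of n.

0, 1, 4, 7, 9, 11, 13, 15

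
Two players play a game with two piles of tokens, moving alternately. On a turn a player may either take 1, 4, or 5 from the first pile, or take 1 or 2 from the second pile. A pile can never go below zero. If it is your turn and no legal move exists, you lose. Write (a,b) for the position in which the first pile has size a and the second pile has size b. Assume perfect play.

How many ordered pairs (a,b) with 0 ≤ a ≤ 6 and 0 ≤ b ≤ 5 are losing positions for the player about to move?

12

Compute win/loss labels from the base case upward. A position with no move is L. Any other position is W if it can reach an L in one move, else L.
Every move lowers a or b (never raises either), so fill the grid row by row in increasing a, and left to right within a row: each cell's successors are then already labelled.
      b=0  b=1  b=2  b=3  b=4  b=5
a=0:    L    W    W    L    W    W
a=1:    W    L    W    W    L    W
a=2:    L    W    W    L    W    W
a=3:    W    L    W    W    L    W
a=4:    W    W    L    W    W    L
a=5:    W    W    W    W    W    W
a=6:    W    W    L    W    W    L
Cells with no legal move (terminal, hence L): (0,0).
The remaining L cells, each justified by listing all of its moves:
(0,3): moves to (0,2)(W), (0,1)(W); every one is W ⇒ L
(1,1): moves to (0,1)(W), (1,0)(W); every one is W ⇒ L
(1,4): moves to (0,4)(W), (1,3)(W), (1,2)(W); every one is W ⇒ L
(2,0): the only move is to (1,0)(W), a W ⇒ L
(2,3): moves to (1,3)(W), (2,2)(W), (2,1)(W); every one is W ⇒ L
(3,1): moves to (2,1)(W), (3,0)(W); every one is W ⇒ L
(3,4): moves to (2,4)(W), (3,3)(W), (3,2)(W); every one is W ⇒ L
(4,2): moves to (3,2)(W), (0,2)(W), (4,1)(W), (4,0)(W); every one is W ⇒ L
(4,5): moves to (3,5)(W), (0,5)(W), (4,4)(W), (4,3)(W); every one is W ⇒ L
(6,2): moves to (5,2)(W), (2,2)(W), (1,2)(W), (6,1)(W), (6,0)(W); every one is W ⇒ L
(6,5): moves to (5,5)(W), (2,5)(W), (1,5)(W), (6,4)(W), (6,3)(W); every one is W ⇒ L
Every other cell has at least one move into one of the L cells above, so it is W.
L cells per row: a=0: 2, a=1: 2, a=2: 2, a=3: 2, a=4: 2, a=5: 0, a=6: 2; total 12.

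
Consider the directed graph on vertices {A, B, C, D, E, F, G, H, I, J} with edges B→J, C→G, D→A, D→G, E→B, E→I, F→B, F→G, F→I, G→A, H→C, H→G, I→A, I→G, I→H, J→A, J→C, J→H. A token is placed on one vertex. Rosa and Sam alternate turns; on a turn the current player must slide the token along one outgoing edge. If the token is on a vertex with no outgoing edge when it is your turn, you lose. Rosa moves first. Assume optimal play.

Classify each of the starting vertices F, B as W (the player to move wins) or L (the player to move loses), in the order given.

F: W, B: L

Work bottom-up. With no move the player to move loses. Otherwise the position is W if at least one move leads to an L position for the opponent, and L if every move leads to a W.
Every edge goes from a vertex to one that appears earlier in the order A, G, C, H, J, I, B, E, F, D, so processing vertices in that order labels each vertex after all of its successors.
A: no outgoing edge → L
G: reaches L-position A → W
C: only reaches G(W), which is W → L
H: reaches L-position C → W
J: reaches L-position C → W
I: reaches L-position A → W
B: only reaches J(W), which is W → L
E: reaches L-position B → W
F: reaches L-position B → W
D: reaches L-position A → W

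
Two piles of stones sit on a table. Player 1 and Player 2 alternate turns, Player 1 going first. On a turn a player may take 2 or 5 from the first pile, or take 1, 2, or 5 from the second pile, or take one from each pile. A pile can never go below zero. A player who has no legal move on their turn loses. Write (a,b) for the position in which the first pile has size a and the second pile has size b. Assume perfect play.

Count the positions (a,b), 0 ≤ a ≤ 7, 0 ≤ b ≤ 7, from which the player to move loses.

22

Compute win/loss labels from the base case upward. A position with no move is L. Any other position is W if it can reach an L in one move, else L.
Every move lowers a or b (never raises either), so fill the grid row by row in increasing a, and left to right within a row: each cell's successors are then already labelled.
      b=0  b=1  b=2  b=3  b=4  b=5  b=6  b=7
a=0:    L    W    W    L    W    W    L    W
a=1:    L    W    W    L    W    W    L    W
a=2:    W    W    L    W    W    L    W    W
a=3:    W    L    W    W    L    W    W    L
a=4:    L    W    W    L    W    W    L    W
a=5:    W    W    L    W    W    L    W    W
a=6:    W    L    W    W    L    W    W    L
a=7:    L    W    W    L    W    W    L    W
Cells with no legal move (terminal, hence L): (0,0), (1,0).
The remaining L cells, each justified by listing all of its moves:
(0,3): only reaches (0,2)(W), (0,1)(W), all W → L
(0,6): only reaches (0,5)(W), (0,4)(W), (0,1)(W), all W → L
(1,3): only reaches (1,2)(W), (1,1)(W), (0,2)(W), all W → L
(1,6): only reaches (1,5)(W), (1,4)(W), (1,1)(W), (0,5)(W), all W → L
(2,2): only reaches (0,2)(W), (2,1)(W), (2,0)(W), (1,1)(W), all W → L
(2,5): only reaches (0,5)(W), (2,4)(W), (2,3)(W), (2,0)(W), (1,4)(W), all W → L
(3,1): only reaches (1,1)(W), (3,0)(W), (2,0)(W), all W → L
(3,4): only reaches (1,4)(W), (3,3)(W), (3,2)(W), (2,3)(W), all W → L
(3,7): only reaches (1,7)(W), (3,6)(W), (3,5)(W), (3,2)(W), (2,6)(W), all W → L
(4,0): only reaches (2,0)(W), which is W → L
(4,3): only reaches (2,3)(W), (4,2)(W), (4,1)(W), (3,2)(W), all W → L
(4,6): only reaches (2,6)(W), (4,5)(W), (4,4)(W), (4,1)(W), (3,5)(W), all W → L
(5,2): only reaches (3,2)(W), (0,2)(W), (5,1)(W), (5,0)(W), (4,1)(W), all W → L
(5,5): only reaches (3,5)(W), (0,5)(W), (5,4)(W), (5,3)(W), (5,0)(W), (4,4)(W), all W → L
(6,1): only reaches (4,1)(W), (1,1)(W), (6,0)(W), (5,0)(W), all W → L
(6,4): only reaches (4,4)(W), (1,4)(W), (6,3)(W), (6,2)(W), (5,3)(W), all W → L
(6,7): only reaches (4,7)(W), (1,7)(W), (6,6)(W), (6,5)(W), (6,2)(W), (5,6)(W), all W → L
(7,0): only reaches (5,0)(W), (2,0)(W), all W → L
(7,3): only reaches (5,3)(W), (2,3)(W), (7,2)(W), (7,1)(W), (6,2)(W), all W → L
(7,6): only reaches (5,6)(W), (2,6)(W), (7,5)(W), (7,4)(W), (7,1)(W), (6,5)(W), all W → L
Every other cell has at least one move into one of the L cells above, so it is W.
L cells per row: a=0: 3, a=1: 3, a=2: 2, a=3: 3, a=4: 3, a=5: 2, a=6: 3, a=7: 3; total 22.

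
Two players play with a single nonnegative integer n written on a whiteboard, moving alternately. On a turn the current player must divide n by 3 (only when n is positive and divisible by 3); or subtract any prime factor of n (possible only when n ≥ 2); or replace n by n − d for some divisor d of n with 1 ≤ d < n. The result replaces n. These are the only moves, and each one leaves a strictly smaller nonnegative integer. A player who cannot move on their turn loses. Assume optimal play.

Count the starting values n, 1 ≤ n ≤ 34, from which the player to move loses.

Work bottom-up. With no move the player to move loses. Otherwise the position is W if at least one move leads to an L position for the opponent, and L if every move leads to a W.
n=0: no move → L
n=1: no move → L
n=2: →0(L), so W
n=3: →0(L), so W
n=4: →2(W), 3(W) — all W, so L
n=5: →0(L), so W
n=6: →4(L), so W
n=7: →0(L), so W
n=8: →4(L), so W
n=9: →3(W), 6(W), 8(W) — all W, so L
n=10: →9(L), so W
n=11: →0(L), so W
n=12: →4(L), so W
n=13: →0(L), so W
n=14: →7(W), 12(W), 13(W) — all W, so L
n=15: →14(L), so W
n=16: →14(L), so W
n=17: →0(L), so W
n=18: →9(L), so W
n=19: →0(L), so W
n=20: →10(W), 15(W), 16(W), 18(W), 19(W) — all W, so L
n=21: →14(L), so W
n=22: →20(L), so W
n=23: →0(L), so W
n=24: →20(L), so W
n=25: →20(L), so W
n=26: →13(W), 24(W), 25(W) — all W, so L
n=27: →9(L), so W
n=28: →14(L), so W
n=29: →0(L), so W
n=30: →20(L), so W
n=31: →0(L), so W
n=32: →16(W), 24(W), 28(W), 30(W), 31(W) — all W, so L
n=33: →32(L), so W
n=34: →32(L), so W
L entries with 1 ≤ n ≤ 34 (n=0 is outside the asked range and is not counted): n = 1, 4, 9, 14, 20, 26, 32; that makes 7.

7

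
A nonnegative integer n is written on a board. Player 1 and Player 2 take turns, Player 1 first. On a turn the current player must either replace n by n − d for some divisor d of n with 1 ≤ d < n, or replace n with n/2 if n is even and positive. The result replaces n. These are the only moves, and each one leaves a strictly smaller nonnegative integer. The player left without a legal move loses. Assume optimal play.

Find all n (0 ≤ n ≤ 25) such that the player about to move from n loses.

Build the W/L table. Terminal = L. A non-terminal position is W if it has a move to some L; otherwise it is L.
n=0: no move → L
n=1: no move → L
n=2: →1(L), so W
n=3: →2(W) only, which is W, so L
n=4: →3(L), so W
n=5: →4(W) only, which is W, so L
n=6: →3(L), so W
n=7: →6(W) only, which is W, so L
n=8: →7(L), so W
n=9: →6(W), 8(W) — all W, so L
n=10: →5(L), so W
n=11: →10(W) only, which is W, so L
n=12: →9(L), so W
n=13: →12(W) only, which is W, so L
n=14: →7(L), so W
n=15: →10(W), 12(W), 14(W) — all W, so L
n=16: →15(L), so W
n=17: →16(W) only, which is W, so L
n=18: →9(L), so W
n=19: →18(W) only, which is W, so L
n=20: →15(L), so W
n=21: →14(W), 18(W), 20(W) — all W, so L
n=22: →11(L), so W
n=23: →22(W) only, which is W, so L
n=24: →21(L), so W
n=25: →20(W), 24(W) — all W, so L
Reading off the rows marked L gives the requested list; there are 14 such values of n.

0, 1, 3, 5, 7, 9, 11, 13, 15, 17, 19, 21, 23, 25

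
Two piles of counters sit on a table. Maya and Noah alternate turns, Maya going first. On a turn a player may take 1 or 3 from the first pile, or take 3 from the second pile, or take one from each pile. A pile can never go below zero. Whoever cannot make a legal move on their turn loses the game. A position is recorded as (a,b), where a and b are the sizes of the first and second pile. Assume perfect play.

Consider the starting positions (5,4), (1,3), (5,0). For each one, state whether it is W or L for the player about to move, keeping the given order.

Classify positions by backward induction: terminal positions (no move available) are L. From any other position, the mover wins iff some move reaches an L.
No move ever increases a pile, so every position that can arise here has a ≤ 5 and b ≤ 4; it is enough to label the cells with 0 ≤ a ≤ 5 and 0 ≤ b ≤ 4.
Every move lowers a or b (never raises either), so fill the grid row by row in increasing a, and left to right within a row: each cell's successors are then already labelled.
      b=0  b=1  b=2  b=3  b=4
a=0:    L    L    L    W    W
a=1:    W    W    W    W    L
a=2:    L    L    L    W    W
a=3:    W    W    W    W    L
a=4:    L    L    L    W    W
a=5:    W    W    W    W    L
Cells with no legal move (terminal, hence L): (0,0), (0,1), (0,2).
The remaining L cells, each justified by listing all of its moves:
(1,4): L (options (0,4)(W), (1,1)(W), (0,3)(W) are all W)
(2,0): L (sole option (1,0)(W) is W)
(2,1): L (options (1,1)(W), (1,0)(W) are all W)
(2,2): L (options (1,2)(W), (1,1)(W) are all W)
(3,4): L (options (2,4)(W), (0,4)(W), (3,1)(W), (2,3)(W) are all W)
(4,0): L (options (3,0)(W), (1,0)(W) are all W)
(4,1): L (options (3,1)(W), (1,1)(W), (3,0)(W) are all W)
(4,2): L (options (3,2)(W), (1,2)(W), (3,1)(W) are all W)
(5,4): L (options (4,4)(W), (2,4)(W), (5,1)(W), (4,3)(W) are all W)
Every other cell has at least one move into one of the L cells above, so it is W.
(5,4): one of the L cells justified above, so L
(1,3): the move to (0,2) reaches an L cell, so W
(5,0): the move to (4,0) reaches an L cell, so W

(5,4): L, (1,3): W, (5,0): W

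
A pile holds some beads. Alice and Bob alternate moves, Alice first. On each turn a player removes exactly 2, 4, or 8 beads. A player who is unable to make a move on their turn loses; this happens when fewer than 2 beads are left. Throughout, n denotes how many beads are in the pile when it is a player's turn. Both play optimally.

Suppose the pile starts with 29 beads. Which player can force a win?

Alice wins.

Positions with no move are L. A position that does have a move is losing for the player to move precisely when every available move leads to a winning position for the opponent. Fill in the labels:
n=0: no move → L
n=1: no move → L
n=2: →0(L), so W
n=3: →1(L), so W
n=4: →0(L), so W
n=5: →1(L), so W
n=6: →4(W), 2(W) — all W, so L
n=7: →5(W), 3(W) — all W, so L
n=8: →6(L), so W
n=9: →7(L), so W
n=10: →6(L), so W
n=11: →7(L), so W
n=12: →10(W), 8(W), 4(W) — all W, so L
n=13: →11(W), 9(W), 5(W) — all W, so L
n=14: →12(L), so W
n=15: →13(L), so W
n=16: →12(L), so W
n=17: →13(L), so W
n=18: →16(W), 14(W), 10(W) — all W, so L
n=19: →17(W), 15(W), 11(W) — all W, so L
n=20: →18(L), so W
n=21: →19(L), so W
n=22: →18(L), so W
n=23: →19(L), so W
n=24: →22(W), 20(W), 16(W) — all W, so L
n=25: →23(W), 21(W), 17(W) — all W, so L
n=26: →24(L), so W
n=27: →25(L), so W
n=28: →24(L), so W
n=29: →25(L), so W
From 29 Alice can remove 4, leaving 25, reaching an L position.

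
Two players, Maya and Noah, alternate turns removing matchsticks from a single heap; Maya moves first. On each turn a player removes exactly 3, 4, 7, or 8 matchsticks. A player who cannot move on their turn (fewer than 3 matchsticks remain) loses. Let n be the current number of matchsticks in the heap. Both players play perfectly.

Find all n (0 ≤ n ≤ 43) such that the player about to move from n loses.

Label each position W (a win for the player to move) or L (a loss). A position with no legal move is L; any other position is W exactly when some move reaches an L, and L when every move reaches a W.
n=0: no move → L
n=1: no move → L
n=2: no move → L
n=3: reaches L-position 0 → W
n=4: reaches L-position 1 → W
n=5: reaches L-position 2 → W
n=6: reaches L-position 2 → W
n=7: reaches L-position 0 → W
n=8: reaches L-position 1 → W
n=9: reaches L-position 2 → W
n=10: reaches L-position 2 → W
n=11: only reaches 8(W), 7(W), 4(W), 3(W), all W → L
n=12: only reaches 9(W), 8(W), 5(W), 4(W), all W → L
n=13: only reaches 10(W), 9(W), 6(W), 5(W), all W → L
n=14: reaches L-position 11 → W
n=15: reaches L-position 12 → W
n=16: reaches L-position 13 → W
n=17: reaches L-position 13 → W
n=18: reaches L-position 11 → W
n=19: reaches L-position 12 → W
n=20: reaches L-position 13 → W
n=21: reaches L-position 13 → W
n=22: only reaches 19(W), 18(W), 15(W), 14(W), all W → L
n=23: only reaches 20(W), 19(W), 16(W), 15(W), all W → L
n=24: only reaches 21(W), 20(W), 17(W), 16(W), all W → L
n=25: reaches L-position 22 → W
n=26: reaches L-position 23 → W
n=27: reaches L-position 24 → W
n=28: reaches L-position 24 → W
n=29: reaches L-position 22 → W
n=30: reaches L-position 23 → W
n=31: reaches L-position 24 → W
n=32: reaches L-position 24 → W
n=33: only reaches 30(W), 29(W), 26(W), 25(W), all W → L
n=34: only reaches 31(W), 30(W), 27(W), 26(W), all W → L
n=35: only reaches 32(W), 31(W), 28(W), 27(W), all W → L
n=36: reaches L-position 33 → W
n=37: reaches L-position 34 → W
n=38: reaches L-position 35 → W
n=39: reaches L-position 35 → W
n=40: reaches L-position 33 → W
n=41: reaches L-position 34 → W
n=42: reaches L-position 35 → W
n=43: reaches L-position 35 → W
The losing starting values of n are exactly the entries labelled L in this table (12 of them).

0, 1, 2, 11, 12, 13, 22, 23, 24, 33, 34, 35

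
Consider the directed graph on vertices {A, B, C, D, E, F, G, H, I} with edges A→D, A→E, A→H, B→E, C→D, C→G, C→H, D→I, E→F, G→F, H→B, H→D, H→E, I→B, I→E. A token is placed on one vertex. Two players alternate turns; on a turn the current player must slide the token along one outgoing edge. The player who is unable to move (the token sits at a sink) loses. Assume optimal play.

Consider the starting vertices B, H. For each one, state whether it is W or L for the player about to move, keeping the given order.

B: L, H: W

Positions with no move are L. A position that does have a move is losing for the player to move precisely when every available move leads to a winning position for the opponent. Fill in the labels:
Every edge goes from a vertex to one that appears earlier in the order F, G, E, B, I, D, H, A, C, so processing vertices in that order labels each vertex after all of its successors.
F: no outgoing edge → L
G: can move to F, which is L ⇒ W
E: can move to F, which is L ⇒ W
B: the only move is to E(W), a W ⇒ L
I: can move to B, which is L ⇒ W
D: the only move is to I(W), a W ⇒ L
H: can move to D, which is L ⇒ W
A: can move to D, which is L ⇒ W
C: can move to D, which is L ⇒ W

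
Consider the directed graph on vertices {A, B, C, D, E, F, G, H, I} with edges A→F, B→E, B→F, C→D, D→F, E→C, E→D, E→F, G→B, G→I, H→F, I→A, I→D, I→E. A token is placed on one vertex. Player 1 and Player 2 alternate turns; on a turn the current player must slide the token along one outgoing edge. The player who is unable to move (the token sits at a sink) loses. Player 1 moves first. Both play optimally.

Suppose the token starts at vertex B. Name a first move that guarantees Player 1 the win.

Move to F.

Work bottom-up. With no move the player to move loses. Otherwise the position is W if at least one move leads to an L position for the opponent, and L if every move leads to a W.
Every edge goes from a vertex to one that appears earlier in the order F, D, C, H, E, A, I, B, G, so processing vertices in that order labels each vertex after all of its successors.
F: no outgoing edge → L
D: W (go to F, an L position)
C: L (sole option D(W) is W)
H: W (go to F, an L position)
E: W (go to C, an L position)
A: W (go to F, an L position)
I: L (options A(W), E(W), D(W) are all W)
B: W (go to F, an L position)
G: W (go to I, an L position)
From B, the L positions reachable in one move are: F.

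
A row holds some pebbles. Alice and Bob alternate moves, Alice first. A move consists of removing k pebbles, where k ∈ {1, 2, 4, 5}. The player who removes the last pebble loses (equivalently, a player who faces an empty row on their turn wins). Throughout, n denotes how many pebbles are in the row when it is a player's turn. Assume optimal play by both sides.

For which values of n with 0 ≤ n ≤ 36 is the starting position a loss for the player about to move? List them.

1, 4, 7, 10, 13, 16, 19, 22, 25, 28, 31, 34

Compute win/loss labels from the base case upward. A position with no move is W. Any other position is W if it can reach an L in one move, else L.
n=0: no move; the opponent has just taken the last pebble and therefore loses → W
n=1: →0(W) only, which is W, so L
n=2: →1(L), so W
n=3: →1(L), so W
n=4: →3(W), 2(W), 0(W) — all W, so L
n=5: →4(L), so W
n=6: →4(L), so W
n=7: →6(W), 5(W), 3(W), 2(W) — all W, so L
n=8: →7(L), so W
n=9: →7(L), so W
n=10: →9(W), 8(W), 6(W), 5(W) — all W, so L
n=11: →10(L), so W
n=12: →10(L), so W
n=13: →12(W), 11(W), 9(W), 8(W) — all W, so L
n=14: →13(L), so W
n=15: →13(L), so W
n=16: →15(W), 14(W), 12(W), 11(W) — all W, so L
n=17: →16(L), so W
n=18: →16(L), so W
n=19: →18(W), 17(W), 15(W), 14(W) — all W, so L
n=20: →19(L), so W
n=21: →19(L), so W
n=22: →21(W), 20(W), 18(W), 17(W) — all W, so L
n=23: →22(L), so W
n=24: →22(L), so W
n=25: →24(W), 23(W), 21(W), 20(W) — all W, so L
n=26: →25(L), so W
n=27: →25(L), so W
n=28: →27(W), 26(W), 24(W), 23(W) — all W, so L
n=29: →28(L), so W
n=30: →28(L), so W
n=31: →30(W), 29(W), 27(W), 26(W) — all W, so L
n=32: →31(L), so W
n=33: →31(L), so W
n=34: →33(W), 32(W), 30(W), 29(W) — all W, so L
n=35: →34(L), so W
n=36: →34(L), so W
The losing starting values of n are exactly the entries labelled L in this table (12 of them).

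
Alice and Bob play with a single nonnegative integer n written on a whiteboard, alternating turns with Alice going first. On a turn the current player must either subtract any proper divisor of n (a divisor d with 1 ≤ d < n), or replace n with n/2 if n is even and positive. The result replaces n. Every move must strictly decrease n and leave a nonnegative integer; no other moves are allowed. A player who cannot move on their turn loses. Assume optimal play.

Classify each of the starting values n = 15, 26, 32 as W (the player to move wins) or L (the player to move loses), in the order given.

15: L, 26: W, 32: W

Build the W/L table. Terminal = L. A non-terminal position is W if it has a move to some L; otherwise it is L.
n=0: no move → L
n=1: no move → L
n=2: reaches L-position 1 → W
n=3: only reaches 2(W), which is W → L
n=4: reaches L-position 3 → W
n=5: only reaches 4(W), which is W → L
n=6: reaches L-position 3 → W
n=7: only reaches 6(W), which is W → L
n=8: reaches L-position 7 → W
n=9: only reaches 6(W), 8(W), all W → L
n=10: reaches L-position 5 → W
n=11: only reaches 10(W), which is W → L
n=12: reaches L-position 9 → W
n=13: only reaches 12(W), which is W → L
n=14: reaches L-position 7 → W
n=15: only reaches 10(W), 12(W), 14(W), all W → L
n=16: reaches L-position 15 → W
n=17: only reaches 16(W), which is W → L
n=18: reaches L-position 9 → W
n=19: only reaches 18(W), which is W → L
n=20: reaches L-position 15 → W
n=21: only reaches 14(W), 18(W), 20(W), all W → L
n=22: reaches L-position 11 → W
n=23: only reaches 22(W), which is W → L
n=24: reaches L-position 21 → W
n=25: only reaches 20(W), 24(W), all W → L
n=26: reaches L-position 13 → W
n=27: only reaches 18(W), 24(W), 26(W), all W → L
n=28: reaches L-position 21 → W
n=29: only reaches 28(W), which is W → L
n=30: reaches L-position 15 → W
n=31: only reaches 30(W), which is W → L
n=32: reaches L-position 31 → W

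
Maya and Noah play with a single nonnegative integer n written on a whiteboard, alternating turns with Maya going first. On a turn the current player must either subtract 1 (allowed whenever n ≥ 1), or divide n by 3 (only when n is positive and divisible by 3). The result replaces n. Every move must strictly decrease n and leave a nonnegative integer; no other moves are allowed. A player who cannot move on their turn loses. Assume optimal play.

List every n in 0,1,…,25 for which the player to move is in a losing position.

Compute win/loss labels from the base case upward. A position with no move is L. Any other position is W if it can reach an L in one move, else L.
n=0: no move → L
n=1: reaches L-position 0 → W
n=2: only reaches 1(W), which is W → L
n=3: reaches L-position 2 → W
n=4: only reaches 3(W), which is W → L
n=5: reaches L-position 4 → W
n=6: reaches L-position 2 → W
n=7: only reaches 6(W), which is W → L
n=8: reaches L-position 7 → W
n=9: only reaches 3(W), 8(W), all W → L
n=10: reaches L-position 9 → W
n=11: only reaches 10(W), which is W → L
n=12: reaches L-position 4 → W
n=13: only reaches 12(W), which is W → L
n=14: reaches L-position 13 → W
n=15: only reaches 5(W), 14(W), all W → L
n=16: reaches L-position 15 → W
n=17: only reaches 16(W), which is W → L
n=18: reaches L-position 17 → W
n=19: only reaches 18(W), which is W → L
n=20: reaches L-position 19 → W
n=21: reaches L-position 7 → W
n=22: only reaches 21(W), which is W → L
n=23: reaches L-position 22 → W
n=24: only reaches 8(W), 23(W), all W → L
n=25: reaches L-position 24 → W
Reading off the rows marked L gives the requested list; there are 12 such values of n.

0, 2, 4, 7, 9, 11, 13, 15, 17, 19, 22, 24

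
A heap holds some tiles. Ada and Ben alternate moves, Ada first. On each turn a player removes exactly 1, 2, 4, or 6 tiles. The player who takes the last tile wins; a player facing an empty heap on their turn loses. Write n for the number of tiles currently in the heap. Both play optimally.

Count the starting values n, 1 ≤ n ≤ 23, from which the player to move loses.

Build the W/L table. Terminal = L. A non-terminal position is W if it has a move to some L; otherwise it is L.
n=0: no move → L
n=1: can move to 0, which is L ⇒ W
n=2: can move to 0, which is L ⇒ W
n=3: moves to 2(W), 1(W); every one is W ⇒ L
n=4: can move to 3, which is L ⇒ W
n=5: can move to 3, which is L ⇒ W
n=6: can move to 0, which is L ⇒ W
n=7: can move to 3, which is L ⇒ W
n=8: moves to 7(W), 6(W), 4(W), 2(W); every one is W ⇒ L
n=9: can move to 8, which is L ⇒ W
n=10: can move to 8, which is L ⇒ W
n=11: moves to 10(W), 9(W), 7(W), 5(W); every one is W ⇒ L
n=12: can move to 11, which is L ⇒ W
n=13: can move to 11, which is L ⇒ W
n=14: can move to 8, which is L ⇒ W
n=15: can move to 11, which is L ⇒ W
n=16: moves to 15(W), 14(W), 12(W), 10(W); every one is W ⇒ L
n=17: can move to 16, which is L ⇒ W
n=18: can move to 16, which is L ⇒ W
n=19: moves to 18(W), 17(W), 15(W), 13(W); every one is W ⇒ L
n=20: can move to 19, which is L ⇒ W
n=21: can move to 19, which is L ⇒ W
n=22: can move to 16, which is L ⇒ W
n=23: can move to 19, which is L ⇒ W
L entries with 1 ≤ n ≤ 23 (n=0 is outside the asked range and is not counted): n = 3, 8, 11, 16, 19; that makes 5.

5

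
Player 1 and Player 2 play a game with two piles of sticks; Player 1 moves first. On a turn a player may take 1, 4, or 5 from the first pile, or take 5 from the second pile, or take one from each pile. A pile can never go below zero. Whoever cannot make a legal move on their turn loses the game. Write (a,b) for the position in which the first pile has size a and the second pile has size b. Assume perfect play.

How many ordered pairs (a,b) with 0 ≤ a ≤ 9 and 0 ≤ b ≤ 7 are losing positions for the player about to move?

23

Build the W/L table. Terminal = L. A non-terminal position is W if it has a move to some L; otherwise it is L.
Every move lowers a or b (never raises either), so fill the grid row by row in increasing a, and left to right within a row: each cell's successors are then already labelled.
      b=0  b=1  b=2  b=3  b=4  b=5  b=6  b=7
a=0:    L    L    L    L    L    W    W    W
a=1:    W    W    W    W    W    W    L    L
a=2:    L    L    L    L    L    W    W    W
a=3:    W    W    W    W    W    W    L    L
a=4:    W    W    W    W    W    L    W    W
a=5:    W    W    W    W    W    W    W    W
a=6:    W    W    W    W    W    L    W    W
a=7:    W    W    W    W    W    W    W    W
a=8:    L    L    L    L    L    W    W    W
a=9:    W    W    W    W    W    W    L    L
Cells with no legal move (terminal, hence L): (0,0), (0,1), (0,2), (0,3), (0,4).
The remaining L cells, each justified by listing all of its moves:
(1,6): L (options (0,6)(W), (1,1)(W), (0,5)(W) are all W)
(1,7): L (options (0,7)(W), (1,2)(W), (0,6)(W) are all W)
(2,0): L (sole option (1,0)(W) is W)
(2,1): L (options (1,1)(W), (1,0)(W) are all W)
(2,2): L (options (1,2)(W), (1,1)(W) are all W)
(2,3): L (options (1,3)(W), (1,2)(W) are all W)
(2,4): L (options (1,4)(W), (1,3)(W) are all W)
(3,6): L (options (2,6)(W), (3,1)(W), (2,5)(W) are all W)
(3,7): L (options (2,7)(W), (3,2)(W), (2,6)(W) are all W)
(4,5): L (options (3,5)(W), (0,5)(W), (4,0)(W), (3,4)(W) are all W)
(6,5): L (options (5,5)(W), (2,5)(W), (1,5)(W), (6,0)(W), (5,4)(W) are all W)
(8,0): L (options (7,0)(W), (4,0)(W), (3,0)(W) are all W)
(8,1): L (options (7,1)(W), (4,1)(W), (3,1)(W), (7,0)(W) are all W)
(8,2): L (options (7,2)(W), (4,2)(W), (3,2)(W), (7,1)(W) are all W)
(8,3): L (options (7,3)(W), (4,3)(W), (3,3)(W), (7,2)(W) are all W)
(8,4): L (options (7,4)(W), (4,4)(W), (3,4)(W), (7,3)(W) are all W)
(9,6): L (options (8,6)(W), (5,6)(W), (4,6)(W), (9,1)(W), (8,5)(W) are all W)
(9,7): L (options (8,7)(W), (5,7)(W), (4,7)(W), (9,2)(W), (8,6)(W) are all W)
Every other cell has at least one move into one of the L cells above, so it is W.
L cells per row: a=0: 5, a=1: 2, a=2: 5, a=3: 2, a=4: 1, a=5: 0, a=6: 1, a=7: 0, a=8: 5, a=9: 2; total 23.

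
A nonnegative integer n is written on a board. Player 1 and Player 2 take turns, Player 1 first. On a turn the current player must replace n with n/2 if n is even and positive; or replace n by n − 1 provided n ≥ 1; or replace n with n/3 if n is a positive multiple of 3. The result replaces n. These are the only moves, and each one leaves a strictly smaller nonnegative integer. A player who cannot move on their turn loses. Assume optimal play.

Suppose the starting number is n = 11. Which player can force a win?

Player 2 wins.

Label each position W (a win for the player to move) or L (a loss). A position with no legal move is L; any other position is W exactly when some move reaches an L, and L when every move reaches a W.
n=0: no move → L
n=1: can move to 0, which is L ⇒ W
n=2: the only move is to 1(W), a W ⇒ L
n=3: can move to 2, which is L ⇒ W
n=4: can move to 2, which is L ⇒ W
n=5: the only move is to 4(W), a W ⇒ L
n=6: can move to 2, which is L ⇒ W
n=7: the only move is to 6(W), a W ⇒ L
n=8: can move to 7, which is L ⇒ W
n=9: moves to 3(W), 8(W); every one is W ⇒ L
n=10: can move to 5, which is L ⇒ W
n=11: the only move is to 10(W), a W ⇒ L
Every move from 11 reaches a W position, so the mover loses.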